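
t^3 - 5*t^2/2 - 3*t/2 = t*(t - 3)*(t + 1/2)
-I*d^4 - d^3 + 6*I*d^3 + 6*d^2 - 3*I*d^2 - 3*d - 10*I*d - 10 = (d - 5)*(d - 2)*(d - I)*(-I*d - I)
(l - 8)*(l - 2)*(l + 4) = l^3 - 6*l^2 - 24*l + 64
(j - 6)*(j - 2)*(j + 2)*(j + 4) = j^4 - 2*j^3 - 28*j^2 + 8*j + 96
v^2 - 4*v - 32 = (v - 8)*(v + 4)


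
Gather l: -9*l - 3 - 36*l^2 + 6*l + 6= -36*l^2 - 3*l + 3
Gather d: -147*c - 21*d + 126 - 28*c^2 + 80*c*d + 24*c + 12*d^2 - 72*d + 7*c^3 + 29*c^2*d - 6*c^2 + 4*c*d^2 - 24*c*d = 7*c^3 - 34*c^2 - 123*c + d^2*(4*c + 12) + d*(29*c^2 + 56*c - 93) + 126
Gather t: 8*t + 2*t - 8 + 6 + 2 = 10*t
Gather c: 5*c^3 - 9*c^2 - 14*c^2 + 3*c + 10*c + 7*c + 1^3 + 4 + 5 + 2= 5*c^3 - 23*c^2 + 20*c + 12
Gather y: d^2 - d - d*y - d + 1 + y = d^2 - 2*d + y*(1 - d) + 1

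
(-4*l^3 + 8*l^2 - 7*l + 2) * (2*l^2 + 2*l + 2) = -8*l^5 + 8*l^4 - 6*l^3 + 6*l^2 - 10*l + 4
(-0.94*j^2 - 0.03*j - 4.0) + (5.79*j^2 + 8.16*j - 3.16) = 4.85*j^2 + 8.13*j - 7.16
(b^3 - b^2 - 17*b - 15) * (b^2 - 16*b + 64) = b^5 - 17*b^4 + 63*b^3 + 193*b^2 - 848*b - 960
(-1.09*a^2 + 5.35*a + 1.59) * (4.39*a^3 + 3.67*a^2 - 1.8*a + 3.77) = -4.7851*a^5 + 19.4862*a^4 + 28.5766*a^3 - 7.904*a^2 + 17.3075*a + 5.9943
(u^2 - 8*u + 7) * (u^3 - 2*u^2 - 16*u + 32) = u^5 - 10*u^4 + 7*u^3 + 146*u^2 - 368*u + 224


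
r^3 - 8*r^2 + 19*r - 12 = (r - 4)*(r - 3)*(r - 1)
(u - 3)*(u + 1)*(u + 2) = u^3 - 7*u - 6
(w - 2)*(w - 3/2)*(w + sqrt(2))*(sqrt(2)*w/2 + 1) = sqrt(2)*w^4/2 - 7*sqrt(2)*w^3/4 + 2*w^3 - 7*w^2 + 5*sqrt(2)*w^2/2 - 7*sqrt(2)*w/2 + 6*w + 3*sqrt(2)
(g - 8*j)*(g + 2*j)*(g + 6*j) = g^3 - 52*g*j^2 - 96*j^3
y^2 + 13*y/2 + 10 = (y + 5/2)*(y + 4)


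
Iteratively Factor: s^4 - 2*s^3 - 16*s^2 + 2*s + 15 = (s - 5)*(s^3 + 3*s^2 - s - 3) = (s - 5)*(s - 1)*(s^2 + 4*s + 3) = (s - 5)*(s - 1)*(s + 3)*(s + 1)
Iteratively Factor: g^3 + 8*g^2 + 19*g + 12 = (g + 1)*(g^2 + 7*g + 12) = (g + 1)*(g + 3)*(g + 4)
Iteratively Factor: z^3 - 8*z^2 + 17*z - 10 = (z - 5)*(z^2 - 3*z + 2) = (z - 5)*(z - 1)*(z - 2)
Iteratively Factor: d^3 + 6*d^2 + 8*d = (d + 2)*(d^2 + 4*d) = (d + 2)*(d + 4)*(d)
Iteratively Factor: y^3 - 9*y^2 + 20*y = (y)*(y^2 - 9*y + 20) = y*(y - 5)*(y - 4)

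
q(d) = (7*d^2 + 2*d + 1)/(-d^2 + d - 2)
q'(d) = (2*d - 1)*(7*d^2 + 2*d + 1)/(-d^2 + d - 2)^2 + (14*d + 2)/(-d^2 + d - 2)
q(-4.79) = -5.11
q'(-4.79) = 0.37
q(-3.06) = -4.19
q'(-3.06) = 0.76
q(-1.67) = -2.66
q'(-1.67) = 1.52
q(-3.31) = -4.37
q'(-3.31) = 0.68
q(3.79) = -8.68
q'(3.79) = 0.16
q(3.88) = -8.66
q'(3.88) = 0.17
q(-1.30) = -2.05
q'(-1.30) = 1.77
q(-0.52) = -0.66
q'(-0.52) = 1.41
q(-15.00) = -6.39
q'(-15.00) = 0.04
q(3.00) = -8.75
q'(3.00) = -0.03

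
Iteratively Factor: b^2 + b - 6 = (b - 2)*(b + 3)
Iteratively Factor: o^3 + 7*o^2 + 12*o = (o + 4)*(o^2 + 3*o) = o*(o + 4)*(o + 3)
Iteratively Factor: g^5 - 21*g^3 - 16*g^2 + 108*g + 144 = (g + 3)*(g^4 - 3*g^3 - 12*g^2 + 20*g + 48) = (g - 3)*(g + 3)*(g^3 - 12*g - 16) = (g - 4)*(g - 3)*(g + 3)*(g^2 + 4*g + 4) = (g - 4)*(g - 3)*(g + 2)*(g + 3)*(g + 2)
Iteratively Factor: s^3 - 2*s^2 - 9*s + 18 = (s - 2)*(s^2 - 9) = (s - 3)*(s - 2)*(s + 3)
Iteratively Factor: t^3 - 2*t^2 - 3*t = (t - 3)*(t^2 + t) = (t - 3)*(t + 1)*(t)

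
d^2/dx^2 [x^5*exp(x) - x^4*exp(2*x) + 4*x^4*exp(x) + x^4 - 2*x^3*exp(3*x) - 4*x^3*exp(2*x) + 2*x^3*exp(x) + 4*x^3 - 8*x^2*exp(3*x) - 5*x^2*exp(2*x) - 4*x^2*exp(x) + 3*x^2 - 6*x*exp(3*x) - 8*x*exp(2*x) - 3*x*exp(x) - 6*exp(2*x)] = x^5*exp(x) - 4*x^4*exp(2*x) + 14*x^4*exp(x) - 18*x^3*exp(3*x) - 32*x^3*exp(2*x) + 54*x^3*exp(x) - 108*x^2*exp(3*x) - 80*x^2*exp(2*x) + 56*x^2*exp(x) + 12*x^2 - 162*x*exp(3*x) - 96*x*exp(2*x) - 7*x*exp(x) + 24*x - 52*exp(3*x) - 66*exp(2*x) - 14*exp(x) + 6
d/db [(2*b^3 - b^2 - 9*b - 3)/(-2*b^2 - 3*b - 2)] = (-4*b^4 - 12*b^3 - 27*b^2 - 8*b + 9)/(4*b^4 + 12*b^3 + 17*b^2 + 12*b + 4)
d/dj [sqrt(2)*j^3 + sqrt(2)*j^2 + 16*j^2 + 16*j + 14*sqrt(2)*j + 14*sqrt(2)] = 3*sqrt(2)*j^2 + 2*sqrt(2)*j + 32*j + 16 + 14*sqrt(2)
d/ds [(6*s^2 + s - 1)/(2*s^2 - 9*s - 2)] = (-56*s^2 - 20*s - 11)/(4*s^4 - 36*s^3 + 73*s^2 + 36*s + 4)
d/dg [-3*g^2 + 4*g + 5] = 4 - 6*g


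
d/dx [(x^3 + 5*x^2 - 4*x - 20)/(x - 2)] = 2*x + 7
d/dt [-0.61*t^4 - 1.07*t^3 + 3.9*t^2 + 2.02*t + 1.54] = -2.44*t^3 - 3.21*t^2 + 7.8*t + 2.02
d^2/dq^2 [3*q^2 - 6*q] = 6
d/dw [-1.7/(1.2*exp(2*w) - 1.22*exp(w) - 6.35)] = (4.08*exp(w) - 2.074)*exp(w)/(-1.2*exp(2*w) + 1.22*exp(w) + 6.35)^2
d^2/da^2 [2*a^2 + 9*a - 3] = 4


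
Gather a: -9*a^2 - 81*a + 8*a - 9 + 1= -9*a^2 - 73*a - 8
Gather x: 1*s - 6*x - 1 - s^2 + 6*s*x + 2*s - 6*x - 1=-s^2 + 3*s + x*(6*s - 12) - 2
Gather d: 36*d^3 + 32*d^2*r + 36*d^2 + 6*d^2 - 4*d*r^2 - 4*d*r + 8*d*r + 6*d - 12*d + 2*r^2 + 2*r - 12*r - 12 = 36*d^3 + d^2*(32*r + 42) + d*(-4*r^2 + 4*r - 6) + 2*r^2 - 10*r - 12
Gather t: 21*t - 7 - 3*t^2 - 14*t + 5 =-3*t^2 + 7*t - 2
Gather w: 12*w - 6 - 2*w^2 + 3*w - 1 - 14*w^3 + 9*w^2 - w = -14*w^3 + 7*w^2 + 14*w - 7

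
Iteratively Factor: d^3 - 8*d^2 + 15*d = (d - 3)*(d^2 - 5*d) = d*(d - 3)*(d - 5)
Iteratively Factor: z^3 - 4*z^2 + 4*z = (z - 2)*(z^2 - 2*z) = (z - 2)^2*(z)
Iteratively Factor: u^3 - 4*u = (u)*(u^2 - 4) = u*(u + 2)*(u - 2)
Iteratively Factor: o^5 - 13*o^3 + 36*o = (o - 2)*(o^4 + 2*o^3 - 9*o^2 - 18*o) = o*(o - 2)*(o^3 + 2*o^2 - 9*o - 18) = o*(o - 2)*(o + 2)*(o^2 - 9) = o*(o - 2)*(o + 2)*(o + 3)*(o - 3)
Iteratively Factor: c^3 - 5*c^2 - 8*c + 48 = (c - 4)*(c^2 - c - 12) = (c - 4)*(c + 3)*(c - 4)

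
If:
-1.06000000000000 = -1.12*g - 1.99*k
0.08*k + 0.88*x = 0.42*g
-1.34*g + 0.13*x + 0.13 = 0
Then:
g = 0.10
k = 0.48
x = 0.00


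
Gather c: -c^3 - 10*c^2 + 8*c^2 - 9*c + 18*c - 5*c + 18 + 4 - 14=-c^3 - 2*c^2 + 4*c + 8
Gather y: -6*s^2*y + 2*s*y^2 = -6*s^2*y + 2*s*y^2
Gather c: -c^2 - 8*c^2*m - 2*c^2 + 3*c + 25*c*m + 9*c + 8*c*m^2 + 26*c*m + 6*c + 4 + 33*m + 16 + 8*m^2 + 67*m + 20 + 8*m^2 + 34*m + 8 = c^2*(-8*m - 3) + c*(8*m^2 + 51*m + 18) + 16*m^2 + 134*m + 48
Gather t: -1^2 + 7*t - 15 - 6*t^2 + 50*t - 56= -6*t^2 + 57*t - 72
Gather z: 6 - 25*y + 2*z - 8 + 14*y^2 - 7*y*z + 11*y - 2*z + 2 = 14*y^2 - 7*y*z - 14*y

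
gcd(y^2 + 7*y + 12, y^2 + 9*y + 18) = y + 3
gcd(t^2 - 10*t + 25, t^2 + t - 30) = t - 5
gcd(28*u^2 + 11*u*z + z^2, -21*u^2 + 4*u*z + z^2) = 7*u + z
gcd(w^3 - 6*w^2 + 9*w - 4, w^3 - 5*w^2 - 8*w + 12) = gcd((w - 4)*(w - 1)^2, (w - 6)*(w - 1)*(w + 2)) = w - 1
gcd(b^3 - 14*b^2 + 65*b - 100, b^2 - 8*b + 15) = b - 5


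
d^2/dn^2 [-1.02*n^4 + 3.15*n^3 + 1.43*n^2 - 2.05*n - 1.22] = -12.24*n^2 + 18.9*n + 2.86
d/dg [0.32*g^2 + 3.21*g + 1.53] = 0.64*g + 3.21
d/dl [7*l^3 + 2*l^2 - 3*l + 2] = 21*l^2 + 4*l - 3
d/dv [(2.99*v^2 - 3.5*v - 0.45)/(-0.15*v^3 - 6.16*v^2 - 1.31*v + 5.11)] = (0.4485*v^4 - 1.05*v^3 - 25.6794*v^2 + 25.0138*v - 18.4745)/(0.0225*v^6 + 1.848*v^5 + 38.3386*v^4 + 14.6062*v^3 - 61.2391*v^2 - 13.3882*v + 26.1121)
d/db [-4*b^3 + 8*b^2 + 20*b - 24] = -12*b^2 + 16*b + 20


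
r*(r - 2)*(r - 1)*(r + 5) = r^4 + 2*r^3 - 13*r^2 + 10*r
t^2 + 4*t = t*(t + 4)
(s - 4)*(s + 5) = s^2 + s - 20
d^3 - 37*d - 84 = (d - 7)*(d + 3)*(d + 4)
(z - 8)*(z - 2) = z^2 - 10*z + 16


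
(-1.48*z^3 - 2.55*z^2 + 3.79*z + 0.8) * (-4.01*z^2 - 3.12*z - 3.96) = 5.9348*z^5 + 14.8431*z^4 - 1.3811*z^3 - 4.9348*z^2 - 17.5044*z - 3.168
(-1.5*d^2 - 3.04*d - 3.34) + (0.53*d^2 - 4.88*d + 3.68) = -0.97*d^2 - 7.92*d + 0.34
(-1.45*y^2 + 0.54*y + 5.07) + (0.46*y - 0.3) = -1.45*y^2 + 1.0*y + 4.77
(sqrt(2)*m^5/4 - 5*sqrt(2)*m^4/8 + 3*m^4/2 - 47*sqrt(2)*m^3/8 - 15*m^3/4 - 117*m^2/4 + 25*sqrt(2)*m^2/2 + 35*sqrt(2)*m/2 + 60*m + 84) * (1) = sqrt(2)*m^5/4 - 5*sqrt(2)*m^4/8 + 3*m^4/2 - 47*sqrt(2)*m^3/8 - 15*m^3/4 - 117*m^2/4 + 25*sqrt(2)*m^2/2 + 35*sqrt(2)*m/2 + 60*m + 84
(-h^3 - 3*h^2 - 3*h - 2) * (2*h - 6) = -2*h^4 + 12*h^2 + 14*h + 12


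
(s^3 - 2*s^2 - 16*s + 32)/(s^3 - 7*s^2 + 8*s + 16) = (s^2 + 2*s - 8)/(s^2 - 3*s - 4)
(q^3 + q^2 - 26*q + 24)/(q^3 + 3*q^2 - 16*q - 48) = (q^2 + 5*q - 6)/(q^2 + 7*q + 12)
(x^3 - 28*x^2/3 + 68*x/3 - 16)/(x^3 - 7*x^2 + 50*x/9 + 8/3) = 3*(x - 2)/(3*x + 1)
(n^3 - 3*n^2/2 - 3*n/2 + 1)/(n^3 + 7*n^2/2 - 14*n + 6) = (n + 1)/(n + 6)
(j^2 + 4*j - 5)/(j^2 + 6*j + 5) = (j - 1)/(j + 1)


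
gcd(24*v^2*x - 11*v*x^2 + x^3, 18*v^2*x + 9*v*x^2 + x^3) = x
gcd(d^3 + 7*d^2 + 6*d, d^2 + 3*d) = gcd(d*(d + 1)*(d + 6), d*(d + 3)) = d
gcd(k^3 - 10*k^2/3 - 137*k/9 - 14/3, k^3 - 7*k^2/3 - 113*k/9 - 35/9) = k^2 + 8*k/3 + 7/9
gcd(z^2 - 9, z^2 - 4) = 1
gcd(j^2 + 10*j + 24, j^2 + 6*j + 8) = j + 4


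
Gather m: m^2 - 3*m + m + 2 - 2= m^2 - 2*m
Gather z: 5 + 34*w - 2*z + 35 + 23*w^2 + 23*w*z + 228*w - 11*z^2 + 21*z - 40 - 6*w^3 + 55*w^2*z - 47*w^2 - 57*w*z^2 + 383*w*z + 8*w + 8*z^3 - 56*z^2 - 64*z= -6*w^3 - 24*w^2 + 270*w + 8*z^3 + z^2*(-57*w - 67) + z*(55*w^2 + 406*w - 45)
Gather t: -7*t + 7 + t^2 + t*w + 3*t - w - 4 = t^2 + t*(w - 4) - w + 3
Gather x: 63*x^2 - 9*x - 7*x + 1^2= 63*x^2 - 16*x + 1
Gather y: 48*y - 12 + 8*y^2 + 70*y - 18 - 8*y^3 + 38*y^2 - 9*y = -8*y^3 + 46*y^2 + 109*y - 30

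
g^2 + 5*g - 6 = (g - 1)*(g + 6)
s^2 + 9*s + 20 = (s + 4)*(s + 5)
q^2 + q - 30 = (q - 5)*(q + 6)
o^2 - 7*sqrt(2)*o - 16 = (o - 8*sqrt(2))*(o + sqrt(2))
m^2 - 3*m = m*(m - 3)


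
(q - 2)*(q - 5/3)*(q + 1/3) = q^3 - 10*q^2/3 + 19*q/9 + 10/9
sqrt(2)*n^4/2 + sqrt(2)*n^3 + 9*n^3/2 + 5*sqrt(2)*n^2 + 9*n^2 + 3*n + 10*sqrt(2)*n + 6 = (n + 2)*(n + sqrt(2)/2)*(n + 3*sqrt(2))*(sqrt(2)*n/2 + 1)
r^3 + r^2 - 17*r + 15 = (r - 3)*(r - 1)*(r + 5)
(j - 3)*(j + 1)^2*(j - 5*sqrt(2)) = j^4 - 5*sqrt(2)*j^3 - j^3 - 5*j^2 + 5*sqrt(2)*j^2 - 3*j + 25*sqrt(2)*j + 15*sqrt(2)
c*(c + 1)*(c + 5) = c^3 + 6*c^2 + 5*c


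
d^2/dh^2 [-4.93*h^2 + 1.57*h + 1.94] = -9.86000000000000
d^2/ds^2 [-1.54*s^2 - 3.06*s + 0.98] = -3.08000000000000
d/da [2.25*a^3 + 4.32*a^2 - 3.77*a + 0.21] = 6.75*a^2 + 8.64*a - 3.77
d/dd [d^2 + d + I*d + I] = 2*d + 1 + I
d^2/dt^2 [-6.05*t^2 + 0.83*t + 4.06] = -12.1000000000000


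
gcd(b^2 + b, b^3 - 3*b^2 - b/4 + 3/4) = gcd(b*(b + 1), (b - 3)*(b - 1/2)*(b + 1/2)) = 1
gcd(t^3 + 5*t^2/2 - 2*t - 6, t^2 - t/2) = 1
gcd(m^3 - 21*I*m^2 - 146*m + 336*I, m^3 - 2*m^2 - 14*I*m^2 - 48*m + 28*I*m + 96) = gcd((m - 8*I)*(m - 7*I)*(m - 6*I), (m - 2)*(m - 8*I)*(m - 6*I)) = m^2 - 14*I*m - 48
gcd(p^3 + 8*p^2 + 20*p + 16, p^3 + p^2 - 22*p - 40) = p^2 + 6*p + 8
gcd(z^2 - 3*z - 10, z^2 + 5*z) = 1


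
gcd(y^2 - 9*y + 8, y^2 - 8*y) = y - 8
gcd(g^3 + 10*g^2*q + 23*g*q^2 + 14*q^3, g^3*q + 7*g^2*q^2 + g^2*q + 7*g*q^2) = g + 7*q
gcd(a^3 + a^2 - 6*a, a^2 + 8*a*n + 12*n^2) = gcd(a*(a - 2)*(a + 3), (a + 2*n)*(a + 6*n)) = 1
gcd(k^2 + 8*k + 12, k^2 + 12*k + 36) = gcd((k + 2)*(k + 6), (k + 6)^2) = k + 6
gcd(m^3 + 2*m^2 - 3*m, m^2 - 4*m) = m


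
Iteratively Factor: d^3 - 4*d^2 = (d - 4)*(d^2) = d*(d - 4)*(d)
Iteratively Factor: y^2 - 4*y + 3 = (y - 1)*(y - 3)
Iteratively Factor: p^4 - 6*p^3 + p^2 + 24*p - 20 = (p - 2)*(p^3 - 4*p^2 - 7*p + 10) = (p - 2)*(p - 1)*(p^2 - 3*p - 10) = (p - 5)*(p - 2)*(p - 1)*(p + 2)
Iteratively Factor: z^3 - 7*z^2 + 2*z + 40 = (z - 4)*(z^2 - 3*z - 10) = (z - 4)*(z + 2)*(z - 5)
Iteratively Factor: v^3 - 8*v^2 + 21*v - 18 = (v - 2)*(v^2 - 6*v + 9) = (v - 3)*(v - 2)*(v - 3)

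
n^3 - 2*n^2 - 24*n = n*(n - 6)*(n + 4)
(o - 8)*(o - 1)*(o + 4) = o^3 - 5*o^2 - 28*o + 32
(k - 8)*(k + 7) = k^2 - k - 56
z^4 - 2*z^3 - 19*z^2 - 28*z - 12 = (z - 6)*(z + 1)^2*(z + 2)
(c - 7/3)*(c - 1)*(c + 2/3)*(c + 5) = c^4 + 7*c^3/3 - 119*c^2/9 + 19*c/9 + 70/9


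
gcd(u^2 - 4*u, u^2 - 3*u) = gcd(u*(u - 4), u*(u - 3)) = u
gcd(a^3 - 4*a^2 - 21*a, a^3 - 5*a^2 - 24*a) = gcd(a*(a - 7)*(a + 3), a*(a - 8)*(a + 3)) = a^2 + 3*a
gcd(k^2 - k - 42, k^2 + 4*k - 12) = k + 6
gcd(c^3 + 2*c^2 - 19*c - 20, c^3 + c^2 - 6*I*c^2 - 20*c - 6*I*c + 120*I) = c^2 + c - 20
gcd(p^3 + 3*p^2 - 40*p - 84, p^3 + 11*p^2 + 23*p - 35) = p + 7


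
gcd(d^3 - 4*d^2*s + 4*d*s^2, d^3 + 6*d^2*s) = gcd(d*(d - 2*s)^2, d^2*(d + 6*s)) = d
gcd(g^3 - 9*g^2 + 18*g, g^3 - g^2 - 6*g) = g^2 - 3*g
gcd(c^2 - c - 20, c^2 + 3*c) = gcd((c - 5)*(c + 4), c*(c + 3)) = 1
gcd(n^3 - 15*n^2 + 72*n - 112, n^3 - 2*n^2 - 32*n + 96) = n^2 - 8*n + 16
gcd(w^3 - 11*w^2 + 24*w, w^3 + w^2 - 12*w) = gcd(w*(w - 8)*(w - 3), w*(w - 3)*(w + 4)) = w^2 - 3*w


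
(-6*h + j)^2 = 36*h^2 - 12*h*j + j^2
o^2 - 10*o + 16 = (o - 8)*(o - 2)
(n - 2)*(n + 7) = n^2 + 5*n - 14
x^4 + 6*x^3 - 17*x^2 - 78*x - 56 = (x - 4)*(x + 1)*(x + 2)*(x + 7)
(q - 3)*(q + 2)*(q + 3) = q^3 + 2*q^2 - 9*q - 18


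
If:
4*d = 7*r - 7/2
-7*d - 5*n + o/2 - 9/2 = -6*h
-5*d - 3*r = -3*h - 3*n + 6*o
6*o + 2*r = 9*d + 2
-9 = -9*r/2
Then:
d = 21/8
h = 8543/1056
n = 5801/1056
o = 173/48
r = 2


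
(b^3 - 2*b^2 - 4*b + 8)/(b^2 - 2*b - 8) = (b^2 - 4*b + 4)/(b - 4)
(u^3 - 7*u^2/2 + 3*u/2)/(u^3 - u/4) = 2*(u - 3)/(2*u + 1)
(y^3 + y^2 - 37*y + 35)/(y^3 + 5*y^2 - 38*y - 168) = (y^2 - 6*y + 5)/(y^2 - 2*y - 24)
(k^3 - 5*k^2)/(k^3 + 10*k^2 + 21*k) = k*(k - 5)/(k^2 + 10*k + 21)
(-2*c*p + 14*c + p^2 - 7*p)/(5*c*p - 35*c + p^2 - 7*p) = (-2*c + p)/(5*c + p)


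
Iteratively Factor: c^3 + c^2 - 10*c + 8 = (c - 2)*(c^2 + 3*c - 4) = (c - 2)*(c - 1)*(c + 4)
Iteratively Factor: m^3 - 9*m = (m + 3)*(m^2 - 3*m) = (m - 3)*(m + 3)*(m)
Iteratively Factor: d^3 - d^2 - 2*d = (d - 2)*(d^2 + d) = (d - 2)*(d + 1)*(d)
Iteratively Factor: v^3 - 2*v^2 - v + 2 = (v - 1)*(v^2 - v - 2) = (v - 1)*(v + 1)*(v - 2)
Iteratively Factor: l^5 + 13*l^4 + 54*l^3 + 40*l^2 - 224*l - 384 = (l + 4)*(l^4 + 9*l^3 + 18*l^2 - 32*l - 96) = (l + 4)^2*(l^3 + 5*l^2 - 2*l - 24) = (l - 2)*(l + 4)^2*(l^2 + 7*l + 12) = (l - 2)*(l + 3)*(l + 4)^2*(l + 4)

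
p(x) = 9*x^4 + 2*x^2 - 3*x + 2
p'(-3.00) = -987.00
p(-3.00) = 758.00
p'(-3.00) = -987.00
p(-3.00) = 758.00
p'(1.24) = 70.60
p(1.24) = 22.63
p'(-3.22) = -1217.78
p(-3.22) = 999.93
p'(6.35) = 9240.12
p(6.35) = 14696.73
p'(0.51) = 3.82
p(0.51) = 1.60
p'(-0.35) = -5.94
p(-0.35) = 3.43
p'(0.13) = -2.40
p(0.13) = 1.65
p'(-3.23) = -1229.06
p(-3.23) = 1012.16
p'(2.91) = 895.76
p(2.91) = 655.58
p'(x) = 36*x^3 + 4*x - 3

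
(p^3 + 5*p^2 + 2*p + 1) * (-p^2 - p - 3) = -p^5 - 6*p^4 - 10*p^3 - 18*p^2 - 7*p - 3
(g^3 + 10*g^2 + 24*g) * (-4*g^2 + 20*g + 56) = -4*g^5 - 20*g^4 + 160*g^3 + 1040*g^2 + 1344*g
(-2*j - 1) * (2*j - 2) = -4*j^2 + 2*j + 2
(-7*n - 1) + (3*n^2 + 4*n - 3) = 3*n^2 - 3*n - 4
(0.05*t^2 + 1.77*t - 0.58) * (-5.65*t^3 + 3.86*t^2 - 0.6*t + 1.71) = -0.2825*t^5 - 9.8075*t^4 + 10.0792*t^3 - 3.2153*t^2 + 3.3747*t - 0.9918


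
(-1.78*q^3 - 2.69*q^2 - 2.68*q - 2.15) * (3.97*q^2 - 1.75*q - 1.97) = -7.0666*q^5 - 7.5643*q^4 - 2.4255*q^3 + 1.4538*q^2 + 9.0421*q + 4.2355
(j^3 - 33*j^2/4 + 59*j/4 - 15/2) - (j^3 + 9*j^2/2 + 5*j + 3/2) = -51*j^2/4 + 39*j/4 - 9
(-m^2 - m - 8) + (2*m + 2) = -m^2 + m - 6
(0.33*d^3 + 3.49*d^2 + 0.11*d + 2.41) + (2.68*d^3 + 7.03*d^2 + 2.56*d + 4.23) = 3.01*d^3 + 10.52*d^2 + 2.67*d + 6.64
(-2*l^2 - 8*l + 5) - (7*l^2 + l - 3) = -9*l^2 - 9*l + 8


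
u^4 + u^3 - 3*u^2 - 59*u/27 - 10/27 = (u - 5/3)*(u + 1/3)^2*(u + 2)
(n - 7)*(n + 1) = n^2 - 6*n - 7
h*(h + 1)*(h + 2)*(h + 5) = h^4 + 8*h^3 + 17*h^2 + 10*h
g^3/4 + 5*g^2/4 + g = g*(g/4 + 1)*(g + 1)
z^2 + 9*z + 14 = (z + 2)*(z + 7)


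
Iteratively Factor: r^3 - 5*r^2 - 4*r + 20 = (r - 5)*(r^2 - 4) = (r - 5)*(r - 2)*(r + 2)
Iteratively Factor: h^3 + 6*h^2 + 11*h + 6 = (h + 1)*(h^2 + 5*h + 6) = (h + 1)*(h + 3)*(h + 2)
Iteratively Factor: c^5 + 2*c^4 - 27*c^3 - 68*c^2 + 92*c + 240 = (c - 2)*(c^4 + 4*c^3 - 19*c^2 - 106*c - 120) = (c - 2)*(c + 2)*(c^3 + 2*c^2 - 23*c - 60) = (c - 2)*(c + 2)*(c + 4)*(c^2 - 2*c - 15) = (c - 2)*(c + 2)*(c + 3)*(c + 4)*(c - 5)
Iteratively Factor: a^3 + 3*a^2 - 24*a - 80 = (a - 5)*(a^2 + 8*a + 16) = (a - 5)*(a + 4)*(a + 4)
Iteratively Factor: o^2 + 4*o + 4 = (o + 2)*(o + 2)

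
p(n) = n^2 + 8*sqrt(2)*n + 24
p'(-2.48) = 6.35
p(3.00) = 66.94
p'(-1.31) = 8.69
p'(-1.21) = 8.89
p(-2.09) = 4.72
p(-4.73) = -7.14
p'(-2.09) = 7.13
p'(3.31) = 17.93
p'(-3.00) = 5.31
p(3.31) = 72.40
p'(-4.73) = 1.85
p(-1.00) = 13.69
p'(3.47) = 18.25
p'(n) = 2*n + 8*sqrt(2)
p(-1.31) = 10.90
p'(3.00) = 17.31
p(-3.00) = -0.94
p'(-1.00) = 9.31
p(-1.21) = 11.77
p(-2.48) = 2.09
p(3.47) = 75.30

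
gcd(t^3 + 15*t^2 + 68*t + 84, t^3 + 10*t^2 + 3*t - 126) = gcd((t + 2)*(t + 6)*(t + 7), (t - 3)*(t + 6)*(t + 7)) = t^2 + 13*t + 42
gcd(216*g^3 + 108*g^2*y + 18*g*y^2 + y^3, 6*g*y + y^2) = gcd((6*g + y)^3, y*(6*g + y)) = 6*g + y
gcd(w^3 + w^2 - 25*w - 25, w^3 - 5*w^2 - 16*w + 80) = w - 5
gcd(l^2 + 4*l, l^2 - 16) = l + 4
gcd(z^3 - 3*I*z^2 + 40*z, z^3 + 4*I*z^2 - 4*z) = z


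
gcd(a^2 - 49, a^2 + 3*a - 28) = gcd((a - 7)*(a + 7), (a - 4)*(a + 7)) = a + 7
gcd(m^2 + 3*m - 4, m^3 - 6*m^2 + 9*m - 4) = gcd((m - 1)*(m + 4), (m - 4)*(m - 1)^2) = m - 1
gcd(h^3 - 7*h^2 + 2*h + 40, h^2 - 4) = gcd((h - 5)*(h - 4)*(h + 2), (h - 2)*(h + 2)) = h + 2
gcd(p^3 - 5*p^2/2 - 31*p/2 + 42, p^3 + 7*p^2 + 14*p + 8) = p + 4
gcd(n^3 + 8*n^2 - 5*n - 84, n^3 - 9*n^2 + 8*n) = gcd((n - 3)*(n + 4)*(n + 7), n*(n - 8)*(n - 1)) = 1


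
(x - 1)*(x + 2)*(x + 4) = x^3 + 5*x^2 + 2*x - 8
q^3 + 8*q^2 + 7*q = q*(q + 1)*(q + 7)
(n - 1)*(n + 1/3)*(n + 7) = n^3 + 19*n^2/3 - 5*n - 7/3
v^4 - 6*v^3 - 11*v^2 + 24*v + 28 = (v - 7)*(v - 2)*(v + 1)*(v + 2)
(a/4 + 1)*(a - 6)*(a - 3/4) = a^3/4 - 11*a^2/16 - 45*a/8 + 9/2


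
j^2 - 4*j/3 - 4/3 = (j - 2)*(j + 2/3)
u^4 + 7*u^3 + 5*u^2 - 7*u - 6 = (u - 1)*(u + 1)^2*(u + 6)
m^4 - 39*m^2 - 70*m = m*(m - 7)*(m + 2)*(m + 5)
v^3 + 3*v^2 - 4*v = v*(v - 1)*(v + 4)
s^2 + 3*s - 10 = (s - 2)*(s + 5)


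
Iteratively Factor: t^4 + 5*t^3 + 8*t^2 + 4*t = (t + 2)*(t^3 + 3*t^2 + 2*t) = t*(t + 2)*(t^2 + 3*t + 2) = t*(t + 1)*(t + 2)*(t + 2)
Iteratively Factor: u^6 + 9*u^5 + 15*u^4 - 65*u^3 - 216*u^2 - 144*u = (u)*(u^5 + 9*u^4 + 15*u^3 - 65*u^2 - 216*u - 144) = u*(u + 3)*(u^4 + 6*u^3 - 3*u^2 - 56*u - 48) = u*(u + 3)*(u + 4)*(u^3 + 2*u^2 - 11*u - 12) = u*(u + 1)*(u + 3)*(u + 4)*(u^2 + u - 12) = u*(u - 3)*(u + 1)*(u + 3)*(u + 4)*(u + 4)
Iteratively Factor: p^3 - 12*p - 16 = (p + 2)*(p^2 - 2*p - 8) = (p - 4)*(p + 2)*(p + 2)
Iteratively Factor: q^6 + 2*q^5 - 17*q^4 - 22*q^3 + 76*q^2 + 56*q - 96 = (q - 2)*(q^5 + 4*q^4 - 9*q^3 - 40*q^2 - 4*q + 48) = (q - 2)*(q + 2)*(q^4 + 2*q^3 - 13*q^2 - 14*q + 24) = (q - 2)*(q + 2)*(q + 4)*(q^3 - 2*q^2 - 5*q + 6) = (q - 2)*(q + 2)^2*(q + 4)*(q^2 - 4*q + 3) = (q - 2)*(q - 1)*(q + 2)^2*(q + 4)*(q - 3)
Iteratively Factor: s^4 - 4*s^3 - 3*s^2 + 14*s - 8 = (s - 4)*(s^3 - 3*s + 2) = (s - 4)*(s + 2)*(s^2 - 2*s + 1) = (s - 4)*(s - 1)*(s + 2)*(s - 1)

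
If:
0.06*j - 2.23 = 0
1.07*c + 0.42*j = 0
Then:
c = -14.59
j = 37.17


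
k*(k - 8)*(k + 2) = k^3 - 6*k^2 - 16*k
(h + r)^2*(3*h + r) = 3*h^3 + 7*h^2*r + 5*h*r^2 + r^3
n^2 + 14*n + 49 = (n + 7)^2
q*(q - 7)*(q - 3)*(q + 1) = q^4 - 9*q^3 + 11*q^2 + 21*q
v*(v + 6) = v^2 + 6*v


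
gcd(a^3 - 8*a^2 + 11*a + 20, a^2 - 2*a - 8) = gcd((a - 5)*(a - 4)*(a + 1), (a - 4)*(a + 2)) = a - 4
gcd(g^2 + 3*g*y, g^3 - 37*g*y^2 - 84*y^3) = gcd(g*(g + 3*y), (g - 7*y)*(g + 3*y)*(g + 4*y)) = g + 3*y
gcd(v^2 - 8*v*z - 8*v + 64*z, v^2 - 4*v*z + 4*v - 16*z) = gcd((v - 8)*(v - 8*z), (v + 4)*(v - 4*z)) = 1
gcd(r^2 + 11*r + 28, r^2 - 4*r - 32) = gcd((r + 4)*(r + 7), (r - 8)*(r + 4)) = r + 4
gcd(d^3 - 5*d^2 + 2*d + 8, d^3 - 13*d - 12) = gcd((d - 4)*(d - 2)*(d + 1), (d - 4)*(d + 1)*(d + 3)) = d^2 - 3*d - 4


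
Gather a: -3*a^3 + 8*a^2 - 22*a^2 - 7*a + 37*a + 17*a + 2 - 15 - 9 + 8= -3*a^3 - 14*a^2 + 47*a - 14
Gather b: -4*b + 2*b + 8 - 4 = 4 - 2*b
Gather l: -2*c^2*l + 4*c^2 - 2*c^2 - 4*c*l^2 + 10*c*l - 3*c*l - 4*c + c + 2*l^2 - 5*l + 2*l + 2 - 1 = 2*c^2 - 3*c + l^2*(2 - 4*c) + l*(-2*c^2 + 7*c - 3) + 1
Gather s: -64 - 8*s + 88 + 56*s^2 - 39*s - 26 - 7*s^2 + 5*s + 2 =49*s^2 - 42*s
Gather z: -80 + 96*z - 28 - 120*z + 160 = 52 - 24*z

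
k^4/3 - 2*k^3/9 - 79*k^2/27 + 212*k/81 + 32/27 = (k/3 + 1)*(k - 8/3)*(k - 4/3)*(k + 1/3)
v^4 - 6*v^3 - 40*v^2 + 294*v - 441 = (v - 7)*(v - 3)^2*(v + 7)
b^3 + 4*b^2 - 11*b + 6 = (b - 1)^2*(b + 6)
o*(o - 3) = o^2 - 3*o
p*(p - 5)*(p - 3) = p^3 - 8*p^2 + 15*p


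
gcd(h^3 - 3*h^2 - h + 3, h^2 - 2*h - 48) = 1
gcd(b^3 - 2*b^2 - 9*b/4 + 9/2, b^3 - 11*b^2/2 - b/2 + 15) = b^2 - b/2 - 3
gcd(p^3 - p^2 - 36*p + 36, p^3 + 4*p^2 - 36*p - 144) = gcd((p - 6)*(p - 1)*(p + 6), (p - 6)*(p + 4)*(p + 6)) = p^2 - 36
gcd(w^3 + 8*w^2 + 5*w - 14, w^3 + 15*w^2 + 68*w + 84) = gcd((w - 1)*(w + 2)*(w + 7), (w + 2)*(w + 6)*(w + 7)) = w^2 + 9*w + 14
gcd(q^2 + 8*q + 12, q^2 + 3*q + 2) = q + 2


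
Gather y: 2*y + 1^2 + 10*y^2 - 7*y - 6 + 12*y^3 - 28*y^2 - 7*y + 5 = 12*y^3 - 18*y^2 - 12*y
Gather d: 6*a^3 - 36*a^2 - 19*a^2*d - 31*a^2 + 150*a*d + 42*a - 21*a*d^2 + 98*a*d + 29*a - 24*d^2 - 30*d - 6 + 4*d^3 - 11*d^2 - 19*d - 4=6*a^3 - 67*a^2 + 71*a + 4*d^3 + d^2*(-21*a - 35) + d*(-19*a^2 + 248*a - 49) - 10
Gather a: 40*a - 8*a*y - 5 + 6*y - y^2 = a*(40 - 8*y) - y^2 + 6*y - 5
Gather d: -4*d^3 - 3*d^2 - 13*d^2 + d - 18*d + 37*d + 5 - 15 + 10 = -4*d^3 - 16*d^2 + 20*d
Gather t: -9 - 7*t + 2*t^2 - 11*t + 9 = 2*t^2 - 18*t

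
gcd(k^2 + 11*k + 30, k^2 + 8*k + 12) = k + 6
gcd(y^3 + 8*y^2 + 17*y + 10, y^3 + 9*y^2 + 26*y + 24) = y + 2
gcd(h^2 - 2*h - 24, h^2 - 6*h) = h - 6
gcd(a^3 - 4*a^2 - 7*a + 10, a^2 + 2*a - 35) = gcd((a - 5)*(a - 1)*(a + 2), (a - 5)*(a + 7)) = a - 5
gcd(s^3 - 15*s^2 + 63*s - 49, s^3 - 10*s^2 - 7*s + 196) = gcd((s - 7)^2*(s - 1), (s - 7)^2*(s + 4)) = s^2 - 14*s + 49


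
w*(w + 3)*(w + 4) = w^3 + 7*w^2 + 12*w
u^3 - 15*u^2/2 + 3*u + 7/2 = (u - 7)*(u - 1)*(u + 1/2)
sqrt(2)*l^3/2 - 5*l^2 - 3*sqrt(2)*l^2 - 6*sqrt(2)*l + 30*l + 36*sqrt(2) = (l - 6)*(l - 6*sqrt(2))*(sqrt(2)*l/2 + 1)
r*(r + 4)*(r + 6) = r^3 + 10*r^2 + 24*r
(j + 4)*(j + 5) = j^2 + 9*j + 20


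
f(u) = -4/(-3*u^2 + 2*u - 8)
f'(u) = -4*(6*u - 2)/(-3*u^2 + 2*u - 8)^2 = 8*(1 - 3*u)/(3*u^2 - 2*u + 8)^2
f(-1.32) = 0.25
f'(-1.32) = 0.16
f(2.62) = 0.17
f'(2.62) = -0.10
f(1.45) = 0.35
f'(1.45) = -0.21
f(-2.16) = 0.15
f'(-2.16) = 0.09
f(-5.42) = 0.04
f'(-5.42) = 0.01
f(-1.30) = 0.26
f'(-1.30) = 0.16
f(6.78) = 0.03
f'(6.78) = -0.01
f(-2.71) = 0.11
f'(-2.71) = 0.06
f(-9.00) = 0.01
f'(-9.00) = 0.00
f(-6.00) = 0.03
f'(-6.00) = 0.01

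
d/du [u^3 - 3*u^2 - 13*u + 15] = 3*u^2 - 6*u - 13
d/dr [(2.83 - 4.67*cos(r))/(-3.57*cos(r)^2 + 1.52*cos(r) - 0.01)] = (16.6719*cos(r)^2 - 20.2062*cos(r) + 4.2549)*sin(r)/(12.7449*cos(r)^4 - 10.8528*cos(r)^3 + 2.3818*cos(r)^2 - 0.0304*cos(r) + 0.0001)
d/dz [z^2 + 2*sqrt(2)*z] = 2*z + 2*sqrt(2)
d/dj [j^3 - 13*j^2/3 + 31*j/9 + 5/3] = 3*j^2 - 26*j/3 + 31/9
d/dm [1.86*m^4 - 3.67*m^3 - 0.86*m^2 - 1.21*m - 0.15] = 7.44*m^3 - 11.01*m^2 - 1.72*m - 1.21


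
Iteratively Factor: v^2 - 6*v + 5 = (v - 1)*(v - 5)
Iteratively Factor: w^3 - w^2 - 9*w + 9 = (w - 3)*(w^2 + 2*w - 3) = (w - 3)*(w - 1)*(w + 3)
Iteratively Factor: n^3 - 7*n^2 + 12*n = (n)*(n^2 - 7*n + 12) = n*(n - 4)*(n - 3)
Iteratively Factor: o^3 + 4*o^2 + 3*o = (o + 3)*(o^2 + o) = (o + 1)*(o + 3)*(o)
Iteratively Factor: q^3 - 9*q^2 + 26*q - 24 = (q - 2)*(q^2 - 7*q + 12) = (q - 3)*(q - 2)*(q - 4)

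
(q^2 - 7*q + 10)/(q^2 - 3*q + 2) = (q - 5)/(q - 1)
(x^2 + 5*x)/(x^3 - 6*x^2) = (x + 5)/(x*(x - 6))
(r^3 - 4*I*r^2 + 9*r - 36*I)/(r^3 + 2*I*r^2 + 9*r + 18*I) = (r - 4*I)/(r + 2*I)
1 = 1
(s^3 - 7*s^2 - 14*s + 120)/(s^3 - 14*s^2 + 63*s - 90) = (s + 4)/(s - 3)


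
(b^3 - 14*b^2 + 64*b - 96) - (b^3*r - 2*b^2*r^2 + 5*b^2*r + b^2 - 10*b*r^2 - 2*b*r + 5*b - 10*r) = -b^3*r + b^3 + 2*b^2*r^2 - 5*b^2*r - 15*b^2 + 10*b*r^2 + 2*b*r + 59*b + 10*r - 96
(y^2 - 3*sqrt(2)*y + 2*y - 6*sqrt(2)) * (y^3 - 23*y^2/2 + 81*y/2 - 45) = y^5 - 19*y^4/2 - 3*sqrt(2)*y^4 + 35*y^3/2 + 57*sqrt(2)*y^3/2 - 105*sqrt(2)*y^2/2 + 36*y^2 - 108*sqrt(2)*y - 90*y + 270*sqrt(2)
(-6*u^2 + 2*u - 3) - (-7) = -6*u^2 + 2*u + 4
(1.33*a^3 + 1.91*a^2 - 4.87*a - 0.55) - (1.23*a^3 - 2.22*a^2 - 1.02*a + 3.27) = 0.1*a^3 + 4.13*a^2 - 3.85*a - 3.82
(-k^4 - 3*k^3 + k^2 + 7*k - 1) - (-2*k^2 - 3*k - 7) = -k^4 - 3*k^3 + 3*k^2 + 10*k + 6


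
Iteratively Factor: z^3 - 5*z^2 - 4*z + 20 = (z + 2)*(z^2 - 7*z + 10) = (z - 5)*(z + 2)*(z - 2)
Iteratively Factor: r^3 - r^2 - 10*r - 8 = (r + 2)*(r^2 - 3*r - 4) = (r - 4)*(r + 2)*(r + 1)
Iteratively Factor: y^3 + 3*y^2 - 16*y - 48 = (y + 3)*(y^2 - 16) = (y - 4)*(y + 3)*(y + 4)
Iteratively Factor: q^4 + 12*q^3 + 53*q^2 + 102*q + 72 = (q + 3)*(q^3 + 9*q^2 + 26*q + 24) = (q + 3)^2*(q^2 + 6*q + 8) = (q + 2)*(q + 3)^2*(q + 4)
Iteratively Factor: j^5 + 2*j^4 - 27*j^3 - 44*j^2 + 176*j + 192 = (j + 4)*(j^4 - 2*j^3 - 19*j^2 + 32*j + 48) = (j + 1)*(j + 4)*(j^3 - 3*j^2 - 16*j + 48) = (j - 4)*(j + 1)*(j + 4)*(j^2 + j - 12) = (j - 4)*(j - 3)*(j + 1)*(j + 4)*(j + 4)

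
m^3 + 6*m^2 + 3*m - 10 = (m - 1)*(m + 2)*(m + 5)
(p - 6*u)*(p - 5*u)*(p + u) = p^3 - 10*p^2*u + 19*p*u^2 + 30*u^3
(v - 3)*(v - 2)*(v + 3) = v^3 - 2*v^2 - 9*v + 18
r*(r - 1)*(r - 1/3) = r^3 - 4*r^2/3 + r/3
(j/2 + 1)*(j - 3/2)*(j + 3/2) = j^3/2 + j^2 - 9*j/8 - 9/4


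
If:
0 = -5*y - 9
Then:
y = -9/5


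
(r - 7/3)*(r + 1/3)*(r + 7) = r^3 + 5*r^2 - 133*r/9 - 49/9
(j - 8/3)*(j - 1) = j^2 - 11*j/3 + 8/3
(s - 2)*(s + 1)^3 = s^4 + s^3 - 3*s^2 - 5*s - 2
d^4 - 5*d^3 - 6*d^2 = d^2*(d - 6)*(d + 1)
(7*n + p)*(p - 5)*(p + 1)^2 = 7*n*p^3 - 21*n*p^2 - 63*n*p - 35*n + p^4 - 3*p^3 - 9*p^2 - 5*p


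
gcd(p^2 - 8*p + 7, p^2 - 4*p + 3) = p - 1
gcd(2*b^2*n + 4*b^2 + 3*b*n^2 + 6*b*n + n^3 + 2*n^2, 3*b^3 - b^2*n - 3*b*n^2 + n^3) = b + n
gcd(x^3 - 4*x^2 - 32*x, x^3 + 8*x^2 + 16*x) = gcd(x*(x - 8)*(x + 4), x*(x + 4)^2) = x^2 + 4*x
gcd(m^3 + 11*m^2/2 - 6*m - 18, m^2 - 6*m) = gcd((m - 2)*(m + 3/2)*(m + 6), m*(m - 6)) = 1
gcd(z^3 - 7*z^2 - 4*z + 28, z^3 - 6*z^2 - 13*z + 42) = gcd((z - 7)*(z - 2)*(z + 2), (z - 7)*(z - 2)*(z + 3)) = z^2 - 9*z + 14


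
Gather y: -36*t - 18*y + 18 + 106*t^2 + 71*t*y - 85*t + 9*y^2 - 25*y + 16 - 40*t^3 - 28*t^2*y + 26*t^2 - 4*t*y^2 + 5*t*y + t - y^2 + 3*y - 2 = -40*t^3 + 132*t^2 - 120*t + y^2*(8 - 4*t) + y*(-28*t^2 + 76*t - 40) + 32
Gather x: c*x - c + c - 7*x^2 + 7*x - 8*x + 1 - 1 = -7*x^2 + x*(c - 1)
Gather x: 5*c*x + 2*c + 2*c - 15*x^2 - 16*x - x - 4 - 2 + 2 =4*c - 15*x^2 + x*(5*c - 17) - 4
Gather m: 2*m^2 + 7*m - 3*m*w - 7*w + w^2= 2*m^2 + m*(7 - 3*w) + w^2 - 7*w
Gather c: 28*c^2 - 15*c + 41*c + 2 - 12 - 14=28*c^2 + 26*c - 24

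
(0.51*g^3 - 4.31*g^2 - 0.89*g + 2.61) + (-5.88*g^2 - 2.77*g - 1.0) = 0.51*g^3 - 10.19*g^2 - 3.66*g + 1.61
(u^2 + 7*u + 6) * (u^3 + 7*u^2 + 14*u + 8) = u^5 + 14*u^4 + 69*u^3 + 148*u^2 + 140*u + 48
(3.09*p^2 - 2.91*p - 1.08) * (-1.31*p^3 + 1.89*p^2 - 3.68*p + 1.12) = -4.0479*p^5 + 9.6522*p^4 - 15.4563*p^3 + 12.1284*p^2 + 0.7152*p - 1.2096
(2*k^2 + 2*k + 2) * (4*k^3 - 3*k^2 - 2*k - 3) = 8*k^5 + 2*k^4 - 2*k^3 - 16*k^2 - 10*k - 6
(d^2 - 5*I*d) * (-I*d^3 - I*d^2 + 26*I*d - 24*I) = -I*d^5 - 5*d^4 - I*d^4 - 5*d^3 + 26*I*d^3 + 130*d^2 - 24*I*d^2 - 120*d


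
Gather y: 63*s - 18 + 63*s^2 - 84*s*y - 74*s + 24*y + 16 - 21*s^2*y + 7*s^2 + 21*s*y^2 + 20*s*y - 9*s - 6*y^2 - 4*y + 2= 70*s^2 - 20*s + y^2*(21*s - 6) + y*(-21*s^2 - 64*s + 20)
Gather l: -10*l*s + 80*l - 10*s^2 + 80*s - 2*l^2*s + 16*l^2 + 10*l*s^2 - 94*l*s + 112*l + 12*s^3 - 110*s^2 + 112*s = l^2*(16 - 2*s) + l*(10*s^2 - 104*s + 192) + 12*s^3 - 120*s^2 + 192*s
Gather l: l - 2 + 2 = l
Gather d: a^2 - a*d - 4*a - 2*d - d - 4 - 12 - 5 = a^2 - 4*a + d*(-a - 3) - 21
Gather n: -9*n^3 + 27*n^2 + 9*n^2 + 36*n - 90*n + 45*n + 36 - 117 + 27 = -9*n^3 + 36*n^2 - 9*n - 54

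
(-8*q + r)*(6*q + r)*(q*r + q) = -48*q^3*r - 48*q^3 - 2*q^2*r^2 - 2*q^2*r + q*r^3 + q*r^2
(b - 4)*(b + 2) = b^2 - 2*b - 8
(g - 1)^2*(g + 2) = g^3 - 3*g + 2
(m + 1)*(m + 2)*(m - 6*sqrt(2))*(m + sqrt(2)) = m^4 - 5*sqrt(2)*m^3 + 3*m^3 - 15*sqrt(2)*m^2 - 10*m^2 - 36*m - 10*sqrt(2)*m - 24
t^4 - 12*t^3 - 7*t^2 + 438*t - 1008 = (t - 8)*(t - 7)*(t - 3)*(t + 6)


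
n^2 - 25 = (n - 5)*(n + 5)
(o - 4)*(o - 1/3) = o^2 - 13*o/3 + 4/3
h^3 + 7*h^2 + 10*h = h*(h + 2)*(h + 5)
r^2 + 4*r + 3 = (r + 1)*(r + 3)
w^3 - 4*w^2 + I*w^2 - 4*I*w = w*(w - 4)*(w + I)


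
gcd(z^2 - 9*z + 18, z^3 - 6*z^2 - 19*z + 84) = z - 3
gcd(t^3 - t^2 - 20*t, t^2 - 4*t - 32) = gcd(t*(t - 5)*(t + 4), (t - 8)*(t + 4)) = t + 4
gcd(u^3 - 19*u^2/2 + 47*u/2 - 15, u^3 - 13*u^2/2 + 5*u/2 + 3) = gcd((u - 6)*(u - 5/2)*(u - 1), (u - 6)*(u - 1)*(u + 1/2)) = u^2 - 7*u + 6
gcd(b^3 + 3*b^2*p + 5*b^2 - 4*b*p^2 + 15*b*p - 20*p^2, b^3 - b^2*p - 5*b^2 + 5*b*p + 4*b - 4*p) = -b + p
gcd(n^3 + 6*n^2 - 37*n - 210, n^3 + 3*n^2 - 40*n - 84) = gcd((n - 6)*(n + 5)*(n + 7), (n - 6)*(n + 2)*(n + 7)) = n^2 + n - 42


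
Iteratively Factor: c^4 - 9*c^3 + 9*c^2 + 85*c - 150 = (c - 5)*(c^3 - 4*c^2 - 11*c + 30) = (c - 5)*(c + 3)*(c^2 - 7*c + 10) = (c - 5)^2*(c + 3)*(c - 2)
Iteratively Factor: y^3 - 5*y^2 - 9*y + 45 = (y + 3)*(y^2 - 8*y + 15) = (y - 3)*(y + 3)*(y - 5)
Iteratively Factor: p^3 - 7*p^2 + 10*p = (p - 2)*(p^2 - 5*p) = p*(p - 2)*(p - 5)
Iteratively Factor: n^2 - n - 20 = (n + 4)*(n - 5)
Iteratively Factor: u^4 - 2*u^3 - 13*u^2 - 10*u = (u)*(u^3 - 2*u^2 - 13*u - 10) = u*(u + 2)*(u^2 - 4*u - 5) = u*(u + 1)*(u + 2)*(u - 5)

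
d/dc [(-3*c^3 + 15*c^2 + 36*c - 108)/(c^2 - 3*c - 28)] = 3*(-c^4 + 6*c^3 + 57*c^2 - 208*c - 444)/(c^4 - 6*c^3 - 47*c^2 + 168*c + 784)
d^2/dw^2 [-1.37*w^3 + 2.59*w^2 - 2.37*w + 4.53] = 5.18 - 8.22*w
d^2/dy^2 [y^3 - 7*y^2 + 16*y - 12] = 6*y - 14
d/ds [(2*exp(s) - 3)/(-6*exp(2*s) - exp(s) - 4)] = ((2*exp(s) - 3)*(12*exp(s) + 1) - 12*exp(2*s) - 2*exp(s) - 8)*exp(s)/(6*exp(2*s) + exp(s) + 4)^2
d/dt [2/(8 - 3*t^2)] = 12*t/(3*t^2 - 8)^2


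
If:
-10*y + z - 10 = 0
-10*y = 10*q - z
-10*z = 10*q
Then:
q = 1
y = -11/10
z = -1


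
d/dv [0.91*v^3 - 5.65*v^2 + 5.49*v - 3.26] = 2.73*v^2 - 11.3*v + 5.49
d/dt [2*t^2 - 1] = 4*t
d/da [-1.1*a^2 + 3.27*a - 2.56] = 3.27 - 2.2*a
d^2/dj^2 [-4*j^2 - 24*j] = -8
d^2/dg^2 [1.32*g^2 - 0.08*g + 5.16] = 2.64000000000000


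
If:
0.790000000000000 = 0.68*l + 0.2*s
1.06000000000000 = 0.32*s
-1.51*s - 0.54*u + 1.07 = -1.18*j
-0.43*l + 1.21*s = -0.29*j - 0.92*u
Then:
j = 1.20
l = 0.19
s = 3.31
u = -4.65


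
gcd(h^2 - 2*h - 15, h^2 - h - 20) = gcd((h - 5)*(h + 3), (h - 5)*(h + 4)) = h - 5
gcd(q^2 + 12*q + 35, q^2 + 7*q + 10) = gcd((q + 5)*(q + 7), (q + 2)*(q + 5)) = q + 5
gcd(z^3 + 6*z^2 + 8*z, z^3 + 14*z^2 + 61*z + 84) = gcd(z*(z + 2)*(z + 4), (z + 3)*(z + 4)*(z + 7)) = z + 4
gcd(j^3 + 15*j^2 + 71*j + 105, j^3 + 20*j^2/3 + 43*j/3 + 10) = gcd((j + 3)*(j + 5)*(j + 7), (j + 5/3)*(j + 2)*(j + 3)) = j + 3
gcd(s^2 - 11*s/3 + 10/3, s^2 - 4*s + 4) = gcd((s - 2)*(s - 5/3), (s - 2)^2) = s - 2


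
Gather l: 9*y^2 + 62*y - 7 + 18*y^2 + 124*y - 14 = 27*y^2 + 186*y - 21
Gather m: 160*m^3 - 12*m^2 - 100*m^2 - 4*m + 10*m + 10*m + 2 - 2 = 160*m^3 - 112*m^2 + 16*m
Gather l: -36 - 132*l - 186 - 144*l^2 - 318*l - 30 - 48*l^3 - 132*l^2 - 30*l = -48*l^3 - 276*l^2 - 480*l - 252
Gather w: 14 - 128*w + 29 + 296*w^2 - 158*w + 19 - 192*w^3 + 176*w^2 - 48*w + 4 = -192*w^3 + 472*w^2 - 334*w + 66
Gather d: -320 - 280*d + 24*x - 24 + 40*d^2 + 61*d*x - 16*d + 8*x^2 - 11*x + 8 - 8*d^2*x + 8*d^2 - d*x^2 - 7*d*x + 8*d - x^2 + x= d^2*(48 - 8*x) + d*(-x^2 + 54*x - 288) + 7*x^2 + 14*x - 336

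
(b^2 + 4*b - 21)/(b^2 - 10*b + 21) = (b + 7)/(b - 7)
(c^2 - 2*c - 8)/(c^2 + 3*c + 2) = (c - 4)/(c + 1)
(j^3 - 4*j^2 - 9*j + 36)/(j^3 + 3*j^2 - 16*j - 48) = (j - 3)/(j + 4)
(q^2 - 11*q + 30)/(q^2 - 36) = (q - 5)/(q + 6)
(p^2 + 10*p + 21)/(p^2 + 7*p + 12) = (p + 7)/(p + 4)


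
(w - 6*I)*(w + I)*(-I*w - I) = -I*w^3 - 5*w^2 - I*w^2 - 5*w - 6*I*w - 6*I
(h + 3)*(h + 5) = h^2 + 8*h + 15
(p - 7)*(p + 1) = p^2 - 6*p - 7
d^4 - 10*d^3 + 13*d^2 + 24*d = d*(d - 8)*(d - 3)*(d + 1)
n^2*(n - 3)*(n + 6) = n^4 + 3*n^3 - 18*n^2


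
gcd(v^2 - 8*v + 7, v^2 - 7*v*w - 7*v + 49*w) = v - 7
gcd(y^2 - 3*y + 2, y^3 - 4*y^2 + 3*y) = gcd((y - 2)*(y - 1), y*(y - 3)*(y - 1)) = y - 1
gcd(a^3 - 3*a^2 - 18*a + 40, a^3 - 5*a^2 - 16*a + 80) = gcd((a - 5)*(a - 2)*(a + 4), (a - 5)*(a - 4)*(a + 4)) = a^2 - a - 20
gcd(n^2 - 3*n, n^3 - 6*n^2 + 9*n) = n^2 - 3*n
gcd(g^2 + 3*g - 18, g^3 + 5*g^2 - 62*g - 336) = g + 6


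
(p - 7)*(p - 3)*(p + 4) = p^3 - 6*p^2 - 19*p + 84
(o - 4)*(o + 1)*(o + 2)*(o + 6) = o^4 + 5*o^3 - 16*o^2 - 68*o - 48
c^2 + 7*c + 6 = (c + 1)*(c + 6)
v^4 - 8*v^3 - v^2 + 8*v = v*(v - 8)*(v - 1)*(v + 1)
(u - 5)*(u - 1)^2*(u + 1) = u^4 - 6*u^3 + 4*u^2 + 6*u - 5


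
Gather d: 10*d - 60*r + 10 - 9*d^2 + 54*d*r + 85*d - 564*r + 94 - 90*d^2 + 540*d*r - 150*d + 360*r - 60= -99*d^2 + d*(594*r - 55) - 264*r + 44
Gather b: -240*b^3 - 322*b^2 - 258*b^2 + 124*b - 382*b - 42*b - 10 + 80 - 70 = -240*b^3 - 580*b^2 - 300*b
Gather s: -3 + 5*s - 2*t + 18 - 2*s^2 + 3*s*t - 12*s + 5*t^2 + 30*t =-2*s^2 + s*(3*t - 7) + 5*t^2 + 28*t + 15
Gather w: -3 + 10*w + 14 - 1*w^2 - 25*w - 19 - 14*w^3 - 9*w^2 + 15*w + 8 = -14*w^3 - 10*w^2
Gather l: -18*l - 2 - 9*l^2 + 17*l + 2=-9*l^2 - l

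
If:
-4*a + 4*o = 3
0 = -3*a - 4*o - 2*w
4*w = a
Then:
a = -2/5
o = 7/20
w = -1/10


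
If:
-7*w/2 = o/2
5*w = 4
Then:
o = -28/5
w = 4/5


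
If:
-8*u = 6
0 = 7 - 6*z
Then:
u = -3/4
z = 7/6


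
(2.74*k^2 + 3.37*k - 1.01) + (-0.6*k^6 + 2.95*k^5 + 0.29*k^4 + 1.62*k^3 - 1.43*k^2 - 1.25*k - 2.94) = -0.6*k^6 + 2.95*k^5 + 0.29*k^4 + 1.62*k^3 + 1.31*k^2 + 2.12*k - 3.95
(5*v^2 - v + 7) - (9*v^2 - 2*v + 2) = -4*v^2 + v + 5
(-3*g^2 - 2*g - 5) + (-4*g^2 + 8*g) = -7*g^2 + 6*g - 5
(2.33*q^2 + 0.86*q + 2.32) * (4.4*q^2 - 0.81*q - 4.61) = 10.252*q^4 + 1.8967*q^3 - 1.2299*q^2 - 5.8438*q - 10.6952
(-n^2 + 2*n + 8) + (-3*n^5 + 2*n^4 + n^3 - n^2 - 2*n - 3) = -3*n^5 + 2*n^4 + n^3 - 2*n^2 + 5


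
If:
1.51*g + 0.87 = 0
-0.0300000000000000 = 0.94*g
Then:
No Solution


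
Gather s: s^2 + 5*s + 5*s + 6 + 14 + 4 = s^2 + 10*s + 24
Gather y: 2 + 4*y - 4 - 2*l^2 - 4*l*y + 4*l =-2*l^2 + 4*l + y*(4 - 4*l) - 2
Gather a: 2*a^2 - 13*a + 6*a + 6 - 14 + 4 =2*a^2 - 7*a - 4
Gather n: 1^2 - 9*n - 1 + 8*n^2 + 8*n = 8*n^2 - n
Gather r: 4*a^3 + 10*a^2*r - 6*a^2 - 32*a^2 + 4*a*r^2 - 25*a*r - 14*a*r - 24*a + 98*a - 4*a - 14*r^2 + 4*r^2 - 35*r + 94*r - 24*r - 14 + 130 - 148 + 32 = 4*a^3 - 38*a^2 + 70*a + r^2*(4*a - 10) + r*(10*a^2 - 39*a + 35)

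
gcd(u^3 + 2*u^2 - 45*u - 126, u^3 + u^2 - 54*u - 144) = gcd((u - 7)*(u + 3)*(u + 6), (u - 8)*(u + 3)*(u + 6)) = u^2 + 9*u + 18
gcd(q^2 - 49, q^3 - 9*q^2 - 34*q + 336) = q - 7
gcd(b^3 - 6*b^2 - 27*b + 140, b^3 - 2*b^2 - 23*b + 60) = b^2 + b - 20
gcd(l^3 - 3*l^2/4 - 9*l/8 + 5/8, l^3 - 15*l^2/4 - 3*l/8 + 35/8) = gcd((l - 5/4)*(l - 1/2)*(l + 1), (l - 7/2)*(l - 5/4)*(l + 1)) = l^2 - l/4 - 5/4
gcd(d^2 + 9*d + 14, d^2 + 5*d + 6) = d + 2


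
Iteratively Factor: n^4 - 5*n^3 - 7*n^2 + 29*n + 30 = (n - 3)*(n^3 - 2*n^2 - 13*n - 10) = (n - 5)*(n - 3)*(n^2 + 3*n + 2) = (n - 5)*(n - 3)*(n + 1)*(n + 2)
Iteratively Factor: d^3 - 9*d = (d + 3)*(d^2 - 3*d) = d*(d + 3)*(d - 3)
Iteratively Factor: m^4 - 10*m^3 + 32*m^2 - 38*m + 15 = (m - 3)*(m^3 - 7*m^2 + 11*m - 5) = (m - 5)*(m - 3)*(m^2 - 2*m + 1) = (m - 5)*(m - 3)*(m - 1)*(m - 1)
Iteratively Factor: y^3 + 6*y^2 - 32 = (y - 2)*(y^2 + 8*y + 16) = (y - 2)*(y + 4)*(y + 4)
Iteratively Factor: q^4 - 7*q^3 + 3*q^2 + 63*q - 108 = (q - 3)*(q^3 - 4*q^2 - 9*q + 36) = (q - 3)*(q + 3)*(q^2 - 7*q + 12) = (q - 4)*(q - 3)*(q + 3)*(q - 3)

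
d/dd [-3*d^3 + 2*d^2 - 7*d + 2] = -9*d^2 + 4*d - 7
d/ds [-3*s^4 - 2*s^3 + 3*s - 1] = -12*s^3 - 6*s^2 + 3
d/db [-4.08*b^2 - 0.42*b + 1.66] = -8.16*b - 0.42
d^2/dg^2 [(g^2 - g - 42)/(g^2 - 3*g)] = 4*(g^3 - 63*g^2 + 189*g - 189)/(g^3*(g^3 - 9*g^2 + 27*g - 27))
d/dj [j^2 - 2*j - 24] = 2*j - 2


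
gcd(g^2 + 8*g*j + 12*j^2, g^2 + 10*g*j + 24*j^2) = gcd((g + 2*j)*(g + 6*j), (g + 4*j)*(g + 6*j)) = g + 6*j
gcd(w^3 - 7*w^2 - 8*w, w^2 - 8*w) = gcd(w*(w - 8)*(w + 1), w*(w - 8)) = w^2 - 8*w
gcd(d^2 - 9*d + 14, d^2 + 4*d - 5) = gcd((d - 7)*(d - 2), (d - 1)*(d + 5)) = 1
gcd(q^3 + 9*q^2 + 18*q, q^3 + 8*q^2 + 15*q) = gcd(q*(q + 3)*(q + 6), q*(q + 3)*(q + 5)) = q^2 + 3*q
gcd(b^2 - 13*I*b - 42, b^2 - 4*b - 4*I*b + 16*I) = 1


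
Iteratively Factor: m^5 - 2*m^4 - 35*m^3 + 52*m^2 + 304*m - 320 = (m - 4)*(m^4 + 2*m^3 - 27*m^2 - 56*m + 80) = (m - 4)*(m + 4)*(m^3 - 2*m^2 - 19*m + 20) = (m - 4)*(m - 1)*(m + 4)*(m^2 - m - 20) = (m - 5)*(m - 4)*(m - 1)*(m + 4)*(m + 4)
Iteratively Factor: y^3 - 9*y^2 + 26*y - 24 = (y - 2)*(y^2 - 7*y + 12) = (y - 4)*(y - 2)*(y - 3)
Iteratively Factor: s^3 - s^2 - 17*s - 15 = (s + 3)*(s^2 - 4*s - 5) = (s - 5)*(s + 3)*(s + 1)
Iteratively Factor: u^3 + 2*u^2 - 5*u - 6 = (u + 1)*(u^2 + u - 6) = (u - 2)*(u + 1)*(u + 3)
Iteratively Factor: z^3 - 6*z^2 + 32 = (z - 4)*(z^2 - 2*z - 8) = (z - 4)*(z + 2)*(z - 4)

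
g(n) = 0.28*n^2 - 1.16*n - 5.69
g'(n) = 0.56*n - 1.16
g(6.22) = -2.07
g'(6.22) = 2.32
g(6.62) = -1.10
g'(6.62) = 2.55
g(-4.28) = 4.40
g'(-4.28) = -3.56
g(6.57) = -1.23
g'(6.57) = 2.52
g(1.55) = -6.82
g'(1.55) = -0.29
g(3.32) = -6.45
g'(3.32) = 0.70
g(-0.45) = -5.11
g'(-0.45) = -1.41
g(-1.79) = -2.72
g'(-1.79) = -2.16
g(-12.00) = 48.55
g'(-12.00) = -7.88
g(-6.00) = 11.35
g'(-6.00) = -4.52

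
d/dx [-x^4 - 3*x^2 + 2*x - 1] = -4*x^3 - 6*x + 2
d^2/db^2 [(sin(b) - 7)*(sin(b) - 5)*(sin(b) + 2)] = -9*sin(b)^3 + 40*sin(b)^2 - 5*sin(b) - 20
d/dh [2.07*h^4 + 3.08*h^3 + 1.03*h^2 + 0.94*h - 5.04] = 8.28*h^3 + 9.24*h^2 + 2.06*h + 0.94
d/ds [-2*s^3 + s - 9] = 1 - 6*s^2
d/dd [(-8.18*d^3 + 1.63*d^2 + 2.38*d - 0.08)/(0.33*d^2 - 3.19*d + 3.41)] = (-2.6994*d^4 + 52.1884*d^3 - 89.6665*d^2 + 11.1694*d + 7.8606)/(0.1089*d^4 - 2.1054*d^3 + 12.4267*d^2 - 21.7558*d + 11.6281)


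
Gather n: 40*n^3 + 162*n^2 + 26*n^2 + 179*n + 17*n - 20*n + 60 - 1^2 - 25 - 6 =40*n^3 + 188*n^2 + 176*n + 28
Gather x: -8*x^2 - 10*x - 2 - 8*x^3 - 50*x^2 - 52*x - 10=-8*x^3 - 58*x^2 - 62*x - 12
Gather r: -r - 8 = -r - 8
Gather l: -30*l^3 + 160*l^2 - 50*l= -30*l^3 + 160*l^2 - 50*l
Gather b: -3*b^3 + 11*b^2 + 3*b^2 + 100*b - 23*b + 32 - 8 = -3*b^3 + 14*b^2 + 77*b + 24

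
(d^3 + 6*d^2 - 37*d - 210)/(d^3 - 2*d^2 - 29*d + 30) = (d + 7)/(d - 1)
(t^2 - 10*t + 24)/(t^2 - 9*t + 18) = (t - 4)/(t - 3)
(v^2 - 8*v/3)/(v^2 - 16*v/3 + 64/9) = 3*v/(3*v - 8)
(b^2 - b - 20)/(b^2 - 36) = (b^2 - b - 20)/(b^2 - 36)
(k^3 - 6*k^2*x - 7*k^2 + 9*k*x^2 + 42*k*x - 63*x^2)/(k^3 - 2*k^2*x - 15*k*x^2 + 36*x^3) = (k - 7)/(k + 4*x)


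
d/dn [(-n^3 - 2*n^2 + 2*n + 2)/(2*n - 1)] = (-4*n^3 - n^2 + 4*n - 6)/(4*n^2 - 4*n + 1)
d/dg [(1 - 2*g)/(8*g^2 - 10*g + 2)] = (8*g^2 - 8*g + 3)/(2*(16*g^4 - 40*g^3 + 33*g^2 - 10*g + 1))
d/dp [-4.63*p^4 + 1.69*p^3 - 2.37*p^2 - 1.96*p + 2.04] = -18.52*p^3 + 5.07*p^2 - 4.74*p - 1.96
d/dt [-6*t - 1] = -6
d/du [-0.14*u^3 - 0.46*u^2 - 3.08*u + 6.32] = -0.42*u^2 - 0.92*u - 3.08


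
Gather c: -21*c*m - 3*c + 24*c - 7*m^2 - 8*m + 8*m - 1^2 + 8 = c*(21 - 21*m) - 7*m^2 + 7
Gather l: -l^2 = -l^2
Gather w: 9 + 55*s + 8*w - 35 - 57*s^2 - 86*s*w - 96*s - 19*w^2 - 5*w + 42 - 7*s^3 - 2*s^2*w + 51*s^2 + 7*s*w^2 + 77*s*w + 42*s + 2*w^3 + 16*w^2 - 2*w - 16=-7*s^3 - 6*s^2 + s + 2*w^3 + w^2*(7*s - 3) + w*(-2*s^2 - 9*s + 1)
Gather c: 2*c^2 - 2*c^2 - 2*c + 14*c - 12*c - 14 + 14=0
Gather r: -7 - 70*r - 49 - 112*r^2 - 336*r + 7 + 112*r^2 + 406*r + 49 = 0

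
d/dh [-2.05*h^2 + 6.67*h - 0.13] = 6.67 - 4.1*h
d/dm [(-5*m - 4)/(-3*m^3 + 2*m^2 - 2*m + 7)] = (-30*m^3 - 26*m^2 + 16*m - 43)/(9*m^6 - 12*m^5 + 16*m^4 - 50*m^3 + 32*m^2 - 28*m + 49)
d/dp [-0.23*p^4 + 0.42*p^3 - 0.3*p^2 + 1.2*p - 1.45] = -0.92*p^3 + 1.26*p^2 - 0.6*p + 1.2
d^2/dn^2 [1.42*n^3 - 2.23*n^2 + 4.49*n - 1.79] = 8.52*n - 4.46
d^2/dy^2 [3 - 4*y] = 0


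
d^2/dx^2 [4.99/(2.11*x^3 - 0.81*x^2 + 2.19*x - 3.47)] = ((8.0838 - 63.1734*x)*(2.11*x^3 - 0.81*x^2 + 2.19*x - 3.47) + 4.99*(6.33*x^2 - 1.62*x + 2.19)*(12.66*x^2 - 3.24*x + 4.38))/(2.11*x^3 - 0.81*x^2 + 2.19*x - 3.47)^3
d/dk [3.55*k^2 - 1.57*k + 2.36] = 7.1*k - 1.57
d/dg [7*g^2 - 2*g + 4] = 14*g - 2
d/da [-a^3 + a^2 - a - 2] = -3*a^2 + 2*a - 1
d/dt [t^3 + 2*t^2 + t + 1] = 3*t^2 + 4*t + 1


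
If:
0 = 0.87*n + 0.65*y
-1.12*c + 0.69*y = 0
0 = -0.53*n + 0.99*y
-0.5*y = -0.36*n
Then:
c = 0.00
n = 0.00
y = 0.00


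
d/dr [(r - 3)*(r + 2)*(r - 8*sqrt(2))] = 3*r^2 - 16*sqrt(2)*r - 2*r - 6 + 8*sqrt(2)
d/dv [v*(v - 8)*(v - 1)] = 3*v^2 - 18*v + 8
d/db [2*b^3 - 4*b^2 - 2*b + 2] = 6*b^2 - 8*b - 2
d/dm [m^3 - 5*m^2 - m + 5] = 3*m^2 - 10*m - 1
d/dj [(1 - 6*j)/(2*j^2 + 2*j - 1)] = 4*(3*j^2 - j + 1)/(4*j^4 + 8*j^3 - 4*j + 1)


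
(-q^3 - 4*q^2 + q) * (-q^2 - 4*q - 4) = q^5 + 8*q^4 + 19*q^3 + 12*q^2 - 4*q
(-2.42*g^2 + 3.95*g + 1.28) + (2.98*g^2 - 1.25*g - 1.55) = 0.56*g^2 + 2.7*g - 0.27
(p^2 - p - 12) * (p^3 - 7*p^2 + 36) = p^5 - 8*p^4 - 5*p^3 + 120*p^2 - 36*p - 432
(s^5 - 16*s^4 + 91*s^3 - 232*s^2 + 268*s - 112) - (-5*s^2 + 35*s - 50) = s^5 - 16*s^4 + 91*s^3 - 227*s^2 + 233*s - 62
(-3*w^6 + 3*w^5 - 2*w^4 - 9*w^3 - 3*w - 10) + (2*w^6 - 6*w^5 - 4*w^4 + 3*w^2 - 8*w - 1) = -w^6 - 3*w^5 - 6*w^4 - 9*w^3 + 3*w^2 - 11*w - 11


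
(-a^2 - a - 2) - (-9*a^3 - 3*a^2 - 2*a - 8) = 9*a^3 + 2*a^2 + a + 6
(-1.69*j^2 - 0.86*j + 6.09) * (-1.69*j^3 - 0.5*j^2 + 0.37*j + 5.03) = 2.8561*j^5 + 2.2984*j^4 - 10.4874*j^3 - 11.8639*j^2 - 2.0725*j + 30.6327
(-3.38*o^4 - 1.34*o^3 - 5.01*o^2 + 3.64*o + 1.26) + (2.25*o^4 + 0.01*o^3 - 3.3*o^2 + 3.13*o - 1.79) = -1.13*o^4 - 1.33*o^3 - 8.31*o^2 + 6.77*o - 0.53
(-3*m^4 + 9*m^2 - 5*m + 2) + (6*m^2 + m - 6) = -3*m^4 + 15*m^2 - 4*m - 4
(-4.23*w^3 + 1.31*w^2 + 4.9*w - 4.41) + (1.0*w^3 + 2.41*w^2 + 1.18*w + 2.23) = -3.23*w^3 + 3.72*w^2 + 6.08*w - 2.18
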